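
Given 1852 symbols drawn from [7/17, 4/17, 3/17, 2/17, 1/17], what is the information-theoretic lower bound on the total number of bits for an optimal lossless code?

Entropy H = 2.0636 bits/symbol
Minimum bits = H × n = 2.0636 × 1852
= 3821.71 bits


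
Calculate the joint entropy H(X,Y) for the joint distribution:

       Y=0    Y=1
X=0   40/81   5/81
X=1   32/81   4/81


H(X,Y) = -Σ p(x,y) log₂ p(x,y)
  p(0,0)=40/81: -0.4938 × log₂(0.4938) = 0.5027
  p(0,1)=5/81: -0.0617 × log₂(0.0617) = 0.2480
  p(1,0)=32/81: -0.3951 × log₂(0.3951) = 0.5293
  p(1,1)=4/81: -0.0494 × log₂(0.0494) = 0.2143
H(X,Y) = 1.4943 bits


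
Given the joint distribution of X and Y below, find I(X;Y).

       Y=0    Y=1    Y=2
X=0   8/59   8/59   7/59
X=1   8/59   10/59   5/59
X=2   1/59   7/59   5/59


H(X) = 1.5404, H(Y) = 1.5594, H(X,Y) = 3.0396
I(X;Y) = H(X) + H(Y) - H(X,Y) = 0.0603 bits


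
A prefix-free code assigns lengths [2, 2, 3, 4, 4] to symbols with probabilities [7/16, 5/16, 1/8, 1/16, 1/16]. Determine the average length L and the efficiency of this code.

Average length L = Σ p_i × l_i = 2.3750 bits
Entropy H = 1.9212 bits
Efficiency η = H/L × 100% = 80.89%


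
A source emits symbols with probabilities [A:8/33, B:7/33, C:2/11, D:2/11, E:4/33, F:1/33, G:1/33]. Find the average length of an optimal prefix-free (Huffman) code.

Huffman tree construction:
Combine smallest probabilities repeatedly
Resulting codes:
  A: 10 (length 2)
  B: 01 (length 2)
  C: 110 (length 3)
  D: 111 (length 3)
  E: 001 (length 3)
  F: 0000 (length 4)
  G: 0001 (length 4)
Average length = Σ p(s) × length(s) = 2.6061 bits


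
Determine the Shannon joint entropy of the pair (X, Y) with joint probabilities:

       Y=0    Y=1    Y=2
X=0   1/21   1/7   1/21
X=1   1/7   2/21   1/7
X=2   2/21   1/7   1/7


H(X,Y) = -Σ p(x,y) log₂ p(x,y)
  p(0,0)=1/21: -0.0476 × log₂(0.0476) = 0.2092
  p(0,1)=1/7: -0.1429 × log₂(0.1429) = 0.4011
  p(0,2)=1/21: -0.0476 × log₂(0.0476) = 0.2092
  p(1,0)=1/7: -0.1429 × log₂(0.1429) = 0.4011
  p(1,1)=2/21: -0.0952 × log₂(0.0952) = 0.3231
  p(1,2)=1/7: -0.1429 × log₂(0.1429) = 0.4011
  p(2,0)=2/21: -0.0952 × log₂(0.0952) = 0.3231
  p(2,1)=1/7: -0.1429 × log₂(0.1429) = 0.4011
  p(2,2)=1/7: -0.1429 × log₂(0.1429) = 0.4011
H(X,Y) = 3.0697 bits


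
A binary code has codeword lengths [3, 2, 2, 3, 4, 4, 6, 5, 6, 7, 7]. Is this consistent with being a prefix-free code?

Kraft inequality: Σ 2^(-l_i) ≤ 1 for prefix-free code
Calculating: 2^(-3) + 2^(-2) + 2^(-2) + 2^(-3) + 2^(-4) + 2^(-4) + 2^(-6) + 2^(-5) + 2^(-6) + 2^(-7) + 2^(-7)
= 0.125 + 0.25 + 0.25 + 0.125 + 0.0625 + 0.0625 + 0.015625 + 0.03125 + 0.015625 + 0.0078125 + 0.0078125
= 0.9531
Since 0.9531 ≤ 1, prefix-free code exists


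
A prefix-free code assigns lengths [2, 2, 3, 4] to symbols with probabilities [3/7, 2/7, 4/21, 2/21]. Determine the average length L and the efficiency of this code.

Average length L = Σ p_i × l_i = 2.3810 bits
Entropy H = 1.8190 bits
Efficiency η = H/L × 100% = 76.40%


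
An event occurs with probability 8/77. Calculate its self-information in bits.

Information content I(x) = -log₂(p(x))
I = -log₂(8/77) = -log₂(0.1039)
I = 3.2668 bits


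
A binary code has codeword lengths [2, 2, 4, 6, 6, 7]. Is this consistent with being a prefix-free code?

Kraft inequality: Σ 2^(-l_i) ≤ 1 for prefix-free code
Calculating: 2^(-2) + 2^(-2) + 2^(-4) + 2^(-6) + 2^(-6) + 2^(-7)
= 0.25 + 0.25 + 0.0625 + 0.015625 + 0.015625 + 0.0078125
= 0.6016
Since 0.6016 ≤ 1, prefix-free code exists


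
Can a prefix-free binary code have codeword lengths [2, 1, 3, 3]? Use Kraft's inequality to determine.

Kraft inequality: Σ 2^(-l_i) ≤ 1 for prefix-free code
Calculating: 2^(-2) + 2^(-1) + 2^(-3) + 2^(-3)
= 0.25 + 0.5 + 0.125 + 0.125
= 1.0000
Since 1.0000 ≤ 1, prefix-free code exists


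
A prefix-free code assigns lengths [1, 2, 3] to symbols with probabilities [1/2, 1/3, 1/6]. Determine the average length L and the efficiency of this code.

Average length L = Σ p_i × l_i = 1.6667 bits
Entropy H = 1.4591 bits
Efficiency η = H/L × 100% = 87.55%


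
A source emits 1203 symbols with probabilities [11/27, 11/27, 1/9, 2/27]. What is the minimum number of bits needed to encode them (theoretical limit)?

Entropy H = 1.6859 bits/symbol
Minimum bits = H × n = 1.6859 × 1203
= 2028.15 bits


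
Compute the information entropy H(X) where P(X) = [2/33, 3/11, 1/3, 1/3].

H(X) = -Σ p(x) log₂ p(x)
  -2/33 × log₂(2/33) = 0.2451
  -3/11 × log₂(3/11) = 0.5112
  -1/3 × log₂(1/3) = 0.5283
  -1/3 × log₂(1/3) = 0.5283
H(X) = 1.8130 bits


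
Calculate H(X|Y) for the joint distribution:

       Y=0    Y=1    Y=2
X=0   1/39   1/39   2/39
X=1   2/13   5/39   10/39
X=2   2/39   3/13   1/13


H(X|Y) = Σ_y p(y) H(X|Y=y)
  p(Y=0) = 3/13, H(X|Y=0) = 1.2244
  p(Y=1) = 5/13, H(X|Y=1) = 1.2310
  p(Y=2) = 5/13, H(X|Y=2) = 1.2419
H(X|Y) = 0.2308×1.2244 + 0.3846×1.2310 + 0.3846×1.2419 = 1.2337 bits


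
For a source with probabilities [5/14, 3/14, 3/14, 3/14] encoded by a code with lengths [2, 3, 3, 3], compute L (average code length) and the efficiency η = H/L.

Average length L = Σ p_i × l_i = 2.6429 bits
Entropy H = 1.9592 bits
Efficiency η = H/L × 100% = 74.13%


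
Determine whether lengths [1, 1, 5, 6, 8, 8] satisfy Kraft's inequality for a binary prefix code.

Kraft inequality: Σ 2^(-l_i) ≤ 1 for prefix-free code
Calculating: 2^(-1) + 2^(-1) + 2^(-5) + 2^(-6) + 2^(-8) + 2^(-8)
= 0.5 + 0.5 + 0.03125 + 0.015625 + 0.00390625 + 0.00390625
= 1.0547
Since 1.0547 > 1, prefix-free code does not exist


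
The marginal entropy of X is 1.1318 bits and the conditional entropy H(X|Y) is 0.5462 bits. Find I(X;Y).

I(X;Y) = H(X) - H(X|Y)
I(X;Y) = 1.1318 - 0.5462 = 0.5856 bits


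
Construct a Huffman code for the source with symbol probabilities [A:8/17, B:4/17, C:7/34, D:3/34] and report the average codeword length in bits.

Huffman tree construction:
Combine smallest probabilities repeatedly
Resulting codes:
  A: 0 (length 1)
  B: 10 (length 2)
  C: 111 (length 3)
  D: 110 (length 3)
Average length = Σ p(s) × length(s) = 1.8235 bits


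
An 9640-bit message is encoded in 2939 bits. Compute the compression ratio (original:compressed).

Compression ratio = Original / Compressed
= 9640 / 2939 = 3.28:1


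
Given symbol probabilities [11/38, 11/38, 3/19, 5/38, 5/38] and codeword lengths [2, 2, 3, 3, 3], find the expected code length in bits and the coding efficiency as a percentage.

Average length L = Σ p_i × l_i = 2.4211 bits
Entropy H = 2.2259 bits
Efficiency η = H/L × 100% = 91.94%


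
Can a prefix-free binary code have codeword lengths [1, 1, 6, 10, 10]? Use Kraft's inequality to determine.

Kraft inequality: Σ 2^(-l_i) ≤ 1 for prefix-free code
Calculating: 2^(-1) + 2^(-1) + 2^(-6) + 2^(-10) + 2^(-10)
= 0.5 + 0.5 + 0.015625 + 0.0009765625 + 0.0009765625
= 1.0176
Since 1.0176 > 1, prefix-free code does not exist


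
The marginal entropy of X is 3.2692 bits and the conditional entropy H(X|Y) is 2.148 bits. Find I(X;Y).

I(X;Y) = H(X) - H(X|Y)
I(X;Y) = 3.2692 - 2.148 = 1.1212 bits


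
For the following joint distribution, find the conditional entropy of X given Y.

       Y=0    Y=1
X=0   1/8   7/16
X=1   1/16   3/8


H(X|Y) = Σ_y p(y) H(X|Y=y)
  p(Y=0) = 3/16, H(X|Y=0) = 0.9183
  p(Y=1) = 13/16, H(X|Y=1) = 0.9957
H(X|Y) = 0.1875×0.9183 + 0.8125×0.9957 = 0.9812 bits


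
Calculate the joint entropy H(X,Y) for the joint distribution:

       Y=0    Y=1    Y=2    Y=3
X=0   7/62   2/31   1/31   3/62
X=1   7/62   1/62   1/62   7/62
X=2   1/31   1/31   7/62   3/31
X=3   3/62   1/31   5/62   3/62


H(X,Y) = -Σ p(x,y) log₂ p(x,y)
  p(0,0)=7/62: -0.1129 × log₂(0.1129) = 0.3553
  p(0,1)=2/31: -0.0645 × log₂(0.0645) = 0.2551
  p(0,2)=1/31: -0.0323 × log₂(0.0323) = 0.1598
  p(0,3)=3/62: -0.0484 × log₂(0.0484) = 0.2114
  p(1,0)=7/62: -0.1129 × log₂(0.1129) = 0.3553
  p(1,1)=1/62: -0.0161 × log₂(0.0161) = 0.0960
  p(1,2)=1/62: -0.0161 × log₂(0.0161) = 0.0960
  p(1,3)=7/62: -0.1129 × log₂(0.1129) = 0.3553
  p(2,0)=1/31: -0.0323 × log₂(0.0323) = 0.1598
  p(2,1)=1/31: -0.0323 × log₂(0.0323) = 0.1598
  p(2,2)=7/62: -0.1129 × log₂(0.1129) = 0.3553
  p(2,3)=3/31: -0.0968 × log₂(0.0968) = 0.3261
  p(3,0)=3/62: -0.0484 × log₂(0.0484) = 0.2114
  p(3,1)=1/31: -0.0323 × log₂(0.0323) = 0.1598
  p(3,2)=5/62: -0.0806 × log₂(0.0806) = 0.2929
  p(3,3)=3/62: -0.0484 × log₂(0.0484) = 0.2114
H(X,Y) = 3.7608 bits


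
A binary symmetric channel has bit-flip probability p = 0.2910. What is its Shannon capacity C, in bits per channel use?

For BSC with error probability p:
C = 1 - H(p) where H(p) is binary entropy
H(0.2910) = -0.2910 × log₂(0.2910) - 0.7090 × log₂(0.7090)
H(p) = 0.8700
C = 1 - 0.8700 = 0.1300 bits/use


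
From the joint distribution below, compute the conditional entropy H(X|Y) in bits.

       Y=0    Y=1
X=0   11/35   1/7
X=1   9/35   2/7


H(X|Y) = Σ_y p(y) H(X|Y=y)
  p(Y=0) = 4/7, H(X|Y=0) = 0.9928
  p(Y=1) = 3/7, H(X|Y=1) = 0.9183
H(X|Y) = 0.5714×0.9928 + 0.4286×0.9183 = 0.9609 bits


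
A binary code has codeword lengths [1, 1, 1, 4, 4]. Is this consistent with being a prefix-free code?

Kraft inequality: Σ 2^(-l_i) ≤ 1 for prefix-free code
Calculating: 2^(-1) + 2^(-1) + 2^(-1) + 2^(-4) + 2^(-4)
= 0.5 + 0.5 + 0.5 + 0.0625 + 0.0625
= 1.6250
Since 1.6250 > 1, prefix-free code does not exist


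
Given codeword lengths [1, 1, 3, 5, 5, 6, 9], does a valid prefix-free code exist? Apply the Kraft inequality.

Kraft inequality: Σ 2^(-l_i) ≤ 1 for prefix-free code
Calculating: 2^(-1) + 2^(-1) + 2^(-3) + 2^(-5) + 2^(-5) + 2^(-6) + 2^(-9)
= 0.5 + 0.5 + 0.125 + 0.03125 + 0.03125 + 0.015625 + 0.001953125
= 1.2051
Since 1.2051 > 1, prefix-free code does not exist


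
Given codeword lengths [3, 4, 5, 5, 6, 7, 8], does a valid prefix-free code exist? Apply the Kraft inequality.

Kraft inequality: Σ 2^(-l_i) ≤ 1 for prefix-free code
Calculating: 2^(-3) + 2^(-4) + 2^(-5) + 2^(-5) + 2^(-6) + 2^(-7) + 2^(-8)
= 0.125 + 0.0625 + 0.03125 + 0.03125 + 0.015625 + 0.0078125 + 0.00390625
= 0.2773
Since 0.2773 ≤ 1, prefix-free code exists


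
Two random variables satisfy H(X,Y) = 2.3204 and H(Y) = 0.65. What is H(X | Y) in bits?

Chain rule: H(X,Y) = H(X|Y) + H(Y)
H(X|Y) = H(X,Y) - H(Y) = 2.3204 - 0.65 = 1.6704 bits


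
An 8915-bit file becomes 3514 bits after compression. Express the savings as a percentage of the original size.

Space savings = (1 - Compressed/Original) × 100%
= (1 - 3514/8915) × 100%
= 60.58%


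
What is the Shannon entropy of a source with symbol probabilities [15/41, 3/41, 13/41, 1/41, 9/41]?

H(X) = -Σ p(x) log₂ p(x)
  -15/41 × log₂(15/41) = 0.5307
  -3/41 × log₂(3/41) = 0.2760
  -13/41 × log₂(13/41) = 0.5254
  -1/41 × log₂(1/41) = 0.1307
  -9/41 × log₂(9/41) = 0.4802
H(X) = 1.9431 bits


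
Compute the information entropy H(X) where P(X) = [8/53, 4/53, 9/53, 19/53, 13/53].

H(X) = -Σ p(x) log₂ p(x)
  -8/53 × log₂(8/53) = 0.4118
  -4/53 × log₂(4/53) = 0.2814
  -9/53 × log₂(9/53) = 0.4344
  -19/53 × log₂(19/53) = 0.5306
  -13/53 × log₂(13/53) = 0.4973
H(X) = 2.1554 bits


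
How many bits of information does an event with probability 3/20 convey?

Information content I(x) = -log₂(p(x))
I = -log₂(3/20) = -log₂(0.1500)
I = 2.7370 bits


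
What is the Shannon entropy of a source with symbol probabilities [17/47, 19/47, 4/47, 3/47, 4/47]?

H(X) = -Σ p(x) log₂ p(x)
  -17/47 × log₂(17/47) = 0.5307
  -19/47 × log₂(19/47) = 0.5282
  -4/47 × log₂(4/47) = 0.3025
  -3/47 × log₂(3/47) = 0.2534
  -4/47 × log₂(4/47) = 0.3025
H(X) = 1.9173 bits


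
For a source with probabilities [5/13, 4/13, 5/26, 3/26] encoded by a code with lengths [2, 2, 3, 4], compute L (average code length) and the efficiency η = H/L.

Average length L = Σ p_i × l_i = 2.4231 bits
Entropy H = 1.8703 bits
Efficiency η = H/L × 100% = 77.19%


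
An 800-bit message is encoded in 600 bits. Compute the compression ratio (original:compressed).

Compression ratio = Original / Compressed
= 800 / 600 = 1.33:1


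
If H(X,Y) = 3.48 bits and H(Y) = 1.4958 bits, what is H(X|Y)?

Chain rule: H(X,Y) = H(X|Y) + H(Y)
H(X|Y) = H(X,Y) - H(Y) = 3.48 - 1.4958 = 1.9842 bits


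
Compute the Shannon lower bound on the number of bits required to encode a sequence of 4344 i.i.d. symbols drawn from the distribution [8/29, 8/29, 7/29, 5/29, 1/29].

Entropy H = 2.1248 bits/symbol
Minimum bits = H × n = 2.1248 × 4344
= 9230.30 bits


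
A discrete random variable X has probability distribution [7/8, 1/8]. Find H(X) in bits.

H(X) = -Σ p(x) log₂ p(x)
  -7/8 × log₂(7/8) = 0.1686
  -1/8 × log₂(1/8) = 0.3750
H(X) = 0.5436 bits


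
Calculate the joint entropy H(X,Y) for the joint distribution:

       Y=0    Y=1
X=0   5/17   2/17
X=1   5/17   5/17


H(X,Y) = -Σ p(x,y) log₂ p(x,y)
  p(0,0)=5/17: -0.2941 × log₂(0.2941) = 0.5193
  p(0,1)=2/17: -0.1176 × log₂(0.1176) = 0.3632
  p(1,0)=5/17: -0.2941 × log₂(0.2941) = 0.5193
  p(1,1)=5/17: -0.2941 × log₂(0.2941) = 0.5193
H(X,Y) = 1.9211 bits


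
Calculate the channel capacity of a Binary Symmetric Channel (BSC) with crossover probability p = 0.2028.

For BSC with error probability p:
C = 1 - H(p) where H(p) is binary entropy
H(0.2028) = -0.2028 × log₂(0.2028) - 0.7972 × log₂(0.7972)
H(p) = 0.7275
C = 1 - 0.7275 = 0.2725 bits/use


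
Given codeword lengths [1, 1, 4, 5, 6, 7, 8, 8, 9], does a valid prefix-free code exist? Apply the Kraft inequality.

Kraft inequality: Σ 2^(-l_i) ≤ 1 for prefix-free code
Calculating: 2^(-1) + 2^(-1) + 2^(-4) + 2^(-5) + 2^(-6) + 2^(-7) + 2^(-8) + 2^(-8) + 2^(-9)
= 0.5 + 0.5 + 0.0625 + 0.03125 + 0.015625 + 0.0078125 + 0.00390625 + 0.00390625 + 0.001953125
= 1.1270
Since 1.1270 > 1, prefix-free code does not exist


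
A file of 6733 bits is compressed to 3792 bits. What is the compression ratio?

Compression ratio = Original / Compressed
= 6733 / 3792 = 1.78:1


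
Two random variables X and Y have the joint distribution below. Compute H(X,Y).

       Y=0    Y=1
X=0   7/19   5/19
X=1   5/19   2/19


H(X,Y) = -Σ p(x,y) log₂ p(x,y)
  p(0,0)=7/19: -0.3684 × log₂(0.3684) = 0.5307
  p(0,1)=5/19: -0.2632 × log₂(0.2632) = 0.5068
  p(1,0)=5/19: -0.2632 × log₂(0.2632) = 0.5068
  p(1,1)=2/19: -0.1053 × log₂(0.1053) = 0.3419
H(X,Y) = 1.8863 bits


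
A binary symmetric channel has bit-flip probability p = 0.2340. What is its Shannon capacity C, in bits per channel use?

For BSC with error probability p:
C = 1 - H(p) where H(p) is binary entropy
H(0.2340) = -0.2340 × log₂(0.2340) - 0.7660 × log₂(0.7660)
H(p) = 0.7849
C = 1 - 0.7849 = 0.2151 bits/use


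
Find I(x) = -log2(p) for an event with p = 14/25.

Information content I(x) = -log₂(p(x))
I = -log₂(14/25) = -log₂(0.5600)
I = 0.8365 bits


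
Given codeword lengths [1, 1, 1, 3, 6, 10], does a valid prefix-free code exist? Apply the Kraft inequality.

Kraft inequality: Σ 2^(-l_i) ≤ 1 for prefix-free code
Calculating: 2^(-1) + 2^(-1) + 2^(-1) + 2^(-3) + 2^(-6) + 2^(-10)
= 0.5 + 0.5 + 0.5 + 0.125 + 0.015625 + 0.0009765625
= 1.6416
Since 1.6416 > 1, prefix-free code does not exist


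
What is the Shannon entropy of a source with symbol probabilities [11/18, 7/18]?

H(X) = -Σ p(x) log₂ p(x)
  -11/18 × log₂(11/18) = 0.4342
  -7/18 × log₂(7/18) = 0.5299
H(X) = 0.9641 bits


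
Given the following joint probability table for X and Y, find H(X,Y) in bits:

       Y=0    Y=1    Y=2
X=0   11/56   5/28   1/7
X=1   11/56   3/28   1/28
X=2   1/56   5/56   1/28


H(X,Y) = -Σ p(x,y) log₂ p(x,y)
  p(0,0)=11/56: -0.1964 × log₂(0.1964) = 0.4612
  p(0,1)=5/28: -0.1786 × log₂(0.1786) = 0.4438
  p(0,2)=1/7: -0.1429 × log₂(0.1429) = 0.4011
  p(1,0)=11/56: -0.1964 × log₂(0.1964) = 0.4612
  p(1,1)=3/28: -0.1071 × log₂(0.1071) = 0.3453
  p(1,2)=1/28: -0.0357 × log₂(0.0357) = 0.1717
  p(2,0)=1/56: -0.0179 × log₂(0.0179) = 0.1037
  p(2,1)=5/56: -0.0893 × log₂(0.0893) = 0.3112
  p(2,2)=1/28: -0.0357 × log₂(0.0357) = 0.1717
H(X,Y) = 2.8708 bits


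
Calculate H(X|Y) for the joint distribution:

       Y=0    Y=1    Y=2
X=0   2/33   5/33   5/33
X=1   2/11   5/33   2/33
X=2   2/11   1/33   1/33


H(X|Y) = Σ_y p(y) H(X|Y=y)
  p(Y=0) = 14/33, H(X|Y=0) = 1.4488
  p(Y=1) = 1/3, H(X|Y=1) = 1.3486
  p(Y=2) = 8/33, H(X|Y=2) = 1.2988
H(X|Y) = 0.4242×1.4488 + 0.3333×1.3486 + 0.2424×1.2988 = 1.3790 bits


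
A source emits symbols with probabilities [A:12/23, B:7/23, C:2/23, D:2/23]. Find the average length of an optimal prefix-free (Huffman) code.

Huffman tree construction:
Combine smallest probabilities repeatedly
Resulting codes:
  A: 1 (length 1)
  B: 01 (length 2)
  C: 000 (length 3)
  D: 001 (length 3)
Average length = Σ p(s) × length(s) = 1.6522 bits


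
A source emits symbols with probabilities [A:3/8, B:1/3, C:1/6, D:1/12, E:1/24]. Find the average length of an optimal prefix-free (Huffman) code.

Huffman tree construction:
Combine smallest probabilities repeatedly
Resulting codes:
  A: 0 (length 1)
  B: 11 (length 2)
  C: 101 (length 3)
  D: 1001 (length 4)
  E: 1000 (length 4)
Average length = Σ p(s) × length(s) = 2.0417 bits


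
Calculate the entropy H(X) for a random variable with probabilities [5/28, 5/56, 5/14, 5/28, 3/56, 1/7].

H(X) = -Σ p(x) log₂ p(x)
  -5/28 × log₂(5/28) = 0.4438
  -5/56 × log₂(5/56) = 0.3112
  -5/14 × log₂(5/14) = 0.5305
  -5/28 × log₂(5/28) = 0.4438
  -3/56 × log₂(3/56) = 0.2262
  -1/7 × log₂(1/7) = 0.4011
H(X) = 2.3566 bits


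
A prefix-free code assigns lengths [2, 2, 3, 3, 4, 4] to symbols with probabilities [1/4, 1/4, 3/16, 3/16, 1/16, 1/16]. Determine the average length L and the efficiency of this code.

Average length L = Σ p_i × l_i = 2.6250 bits
Entropy H = 2.4056 bits
Efficiency η = H/L × 100% = 91.64%


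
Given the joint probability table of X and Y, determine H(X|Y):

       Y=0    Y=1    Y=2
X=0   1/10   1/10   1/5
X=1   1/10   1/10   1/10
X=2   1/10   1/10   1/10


H(X|Y) = Σ_y p(y) H(X|Y=y)
  p(Y=0) = 3/10, H(X|Y=0) = 1.5850
  p(Y=1) = 3/10, H(X|Y=1) = 1.5850
  p(Y=2) = 2/5, H(X|Y=2) = 1.5000
H(X|Y) = 0.3000×1.5850 + 0.3000×1.5850 + 0.4000×1.5000 = 1.5510 bits


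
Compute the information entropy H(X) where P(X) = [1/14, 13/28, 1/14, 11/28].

H(X) = -Σ p(x) log₂ p(x)
  -1/14 × log₂(1/14) = 0.2720
  -13/28 × log₂(13/28) = 0.5139
  -1/14 × log₂(1/14) = 0.2720
  -11/28 × log₂(11/28) = 0.5295
H(X) = 1.5874 bits


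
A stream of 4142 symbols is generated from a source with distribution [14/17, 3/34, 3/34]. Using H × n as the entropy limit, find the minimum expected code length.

Entropy H = 0.8488 bits/symbol
Minimum bits = H × n = 0.8488 × 4142
= 3515.59 bits


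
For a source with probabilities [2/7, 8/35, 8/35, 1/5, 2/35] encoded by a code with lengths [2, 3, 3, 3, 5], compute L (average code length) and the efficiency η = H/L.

Average length L = Σ p_i × l_i = 2.8286 bits
Entropy H = 2.1901 bits
Efficiency η = H/L × 100% = 77.43%


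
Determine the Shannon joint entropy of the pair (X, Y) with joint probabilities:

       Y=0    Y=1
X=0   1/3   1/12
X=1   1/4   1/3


H(X,Y) = -Σ p(x,y) log₂ p(x,y)
  p(0,0)=1/3: -0.3333 × log₂(0.3333) = 0.5283
  p(0,1)=1/12: -0.0833 × log₂(0.0833) = 0.2987
  p(1,0)=1/4: -0.2500 × log₂(0.2500) = 0.5000
  p(1,1)=1/3: -0.3333 × log₂(0.3333) = 0.5283
H(X,Y) = 1.8554 bits


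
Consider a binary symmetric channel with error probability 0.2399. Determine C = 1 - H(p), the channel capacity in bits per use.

For BSC with error probability p:
C = 1 - H(p) where H(p) is binary entropy
H(0.2399) = -0.2399 × log₂(0.2399) - 0.7601 × log₂(0.7601)
H(p) = 0.7949
C = 1 - 0.7949 = 0.2051 bits/use


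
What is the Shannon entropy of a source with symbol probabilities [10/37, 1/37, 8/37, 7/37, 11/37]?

H(X) = -Σ p(x) log₂ p(x)
  -10/37 × log₂(10/37) = 0.5101
  -1/37 × log₂(1/37) = 0.1408
  -8/37 × log₂(8/37) = 0.4777
  -7/37 × log₂(7/37) = 0.4545
  -11/37 × log₂(11/37) = 0.5203
H(X) = 2.1034 bits


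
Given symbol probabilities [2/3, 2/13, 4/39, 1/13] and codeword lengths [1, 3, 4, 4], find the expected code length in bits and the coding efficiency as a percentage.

Average length L = Σ p_i × l_i = 1.8462 bits
Entropy H = 1.4270 bits
Efficiency η = H/L × 100% = 77.30%


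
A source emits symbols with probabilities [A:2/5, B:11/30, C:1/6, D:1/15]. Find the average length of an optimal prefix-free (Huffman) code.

Huffman tree construction:
Combine smallest probabilities repeatedly
Resulting codes:
  A: 0 (length 1)
  B: 11 (length 2)
  C: 101 (length 3)
  D: 100 (length 3)
Average length = Σ p(s) × length(s) = 1.8333 bits


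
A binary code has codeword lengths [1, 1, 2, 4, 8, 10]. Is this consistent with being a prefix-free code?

Kraft inequality: Σ 2^(-l_i) ≤ 1 for prefix-free code
Calculating: 2^(-1) + 2^(-1) + 2^(-2) + 2^(-4) + 2^(-8) + 2^(-10)
= 0.5 + 0.5 + 0.25 + 0.0625 + 0.00390625 + 0.0009765625
= 1.3174
Since 1.3174 > 1, prefix-free code does not exist


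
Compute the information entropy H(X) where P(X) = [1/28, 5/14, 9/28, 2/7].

H(X) = -Σ p(x) log₂ p(x)
  -1/28 × log₂(1/28) = 0.1717
  -5/14 × log₂(5/14) = 0.5305
  -9/28 × log₂(9/28) = 0.5263
  -2/7 × log₂(2/7) = 0.5164
H(X) = 1.7449 bits


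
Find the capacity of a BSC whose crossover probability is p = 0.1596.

For BSC with error probability p:
C = 1 - H(p) where H(p) is binary entropy
H(0.1596) = -0.1596 × log₂(0.1596) - 0.8404 × log₂(0.8404)
H(p) = 0.6334
C = 1 - 0.6334 = 0.3666 bits/use


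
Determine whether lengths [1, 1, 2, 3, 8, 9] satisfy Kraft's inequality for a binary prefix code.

Kraft inequality: Σ 2^(-l_i) ≤ 1 for prefix-free code
Calculating: 2^(-1) + 2^(-1) + 2^(-2) + 2^(-3) + 2^(-8) + 2^(-9)
= 0.5 + 0.5 + 0.25 + 0.125 + 0.00390625 + 0.001953125
= 1.3809
Since 1.3809 > 1, prefix-free code does not exist


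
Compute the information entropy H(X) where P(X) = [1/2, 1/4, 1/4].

H(X) = -Σ p(x) log₂ p(x)
  -1/2 × log₂(1/2) = 0.5000
  -1/4 × log₂(1/4) = 0.5000
  -1/4 × log₂(1/4) = 0.5000
H(X) = 1.5000 bits


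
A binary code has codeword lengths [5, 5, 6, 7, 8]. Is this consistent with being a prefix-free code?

Kraft inequality: Σ 2^(-l_i) ≤ 1 for prefix-free code
Calculating: 2^(-5) + 2^(-5) + 2^(-6) + 2^(-7) + 2^(-8)
= 0.03125 + 0.03125 + 0.015625 + 0.0078125 + 0.00390625
= 0.0898
Since 0.0898 ≤ 1, prefix-free code exists


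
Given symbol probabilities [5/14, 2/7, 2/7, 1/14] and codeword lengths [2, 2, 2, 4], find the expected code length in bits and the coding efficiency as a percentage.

Average length L = Σ p_i × l_i = 2.1429 bits
Entropy H = 1.8352 bits
Efficiency η = H/L × 100% = 85.64%


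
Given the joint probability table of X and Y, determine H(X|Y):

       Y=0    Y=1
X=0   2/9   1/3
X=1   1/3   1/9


H(X|Y) = Σ_y p(y) H(X|Y=y)
  p(Y=0) = 5/9, H(X|Y=0) = 0.9710
  p(Y=1) = 4/9, H(X|Y=1) = 0.8113
H(X|Y) = 0.5556×0.9710 + 0.4444×0.8113 = 0.9000 bits


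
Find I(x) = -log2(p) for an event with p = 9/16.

Information content I(x) = -log₂(p(x))
I = -log₂(9/16) = -log₂(0.5625)
I = 0.8301 bits


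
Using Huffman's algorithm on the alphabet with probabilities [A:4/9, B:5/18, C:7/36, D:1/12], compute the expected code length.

Huffman tree construction:
Combine smallest probabilities repeatedly
Resulting codes:
  A: 0 (length 1)
  B: 10 (length 2)
  C: 111 (length 3)
  D: 110 (length 3)
Average length = Σ p(s) × length(s) = 1.8333 bits


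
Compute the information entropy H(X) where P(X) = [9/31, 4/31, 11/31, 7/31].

H(X) = -Σ p(x) log₂ p(x)
  -9/31 × log₂(9/31) = 0.5180
  -4/31 × log₂(4/31) = 0.3812
  -11/31 × log₂(11/31) = 0.5304
  -7/31 × log₂(7/31) = 0.4848
H(X) = 1.9144 bits


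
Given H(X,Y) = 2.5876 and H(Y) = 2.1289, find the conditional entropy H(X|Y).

Chain rule: H(X,Y) = H(X|Y) + H(Y)
H(X|Y) = H(X,Y) - H(Y) = 2.5876 - 2.1289 = 0.4587 bits


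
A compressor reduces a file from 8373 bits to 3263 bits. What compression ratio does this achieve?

Compression ratio = Original / Compressed
= 8373 / 3263 = 2.57:1


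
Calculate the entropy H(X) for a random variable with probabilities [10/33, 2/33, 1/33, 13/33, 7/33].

H(X) = -Σ p(x) log₂ p(x)
  -10/33 × log₂(10/33) = 0.5220
  -2/33 × log₂(2/33) = 0.2451
  -1/33 × log₂(1/33) = 0.1529
  -13/33 × log₂(13/33) = 0.5294
  -7/33 × log₂(7/33) = 0.4745
H(X) = 1.9239 bits


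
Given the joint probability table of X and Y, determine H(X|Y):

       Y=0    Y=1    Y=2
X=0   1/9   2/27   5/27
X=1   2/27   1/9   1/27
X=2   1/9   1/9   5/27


H(X|Y) = Σ_y p(y) H(X|Y=y)
  p(Y=0) = 8/27, H(X|Y=0) = 1.5613
  p(Y=1) = 8/27, H(X|Y=1) = 1.5613
  p(Y=2) = 11/27, H(X|Y=2) = 1.3486
H(X|Y) = 0.2963×1.5613 + 0.2963×1.5613 + 0.4074×1.3486 = 1.4746 bits


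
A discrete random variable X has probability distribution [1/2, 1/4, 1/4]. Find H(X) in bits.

H(X) = -Σ p(x) log₂ p(x)
  -1/2 × log₂(1/2) = 0.5000
  -1/4 × log₂(1/4) = 0.5000
  -1/4 × log₂(1/4) = 0.5000
H(X) = 1.5000 bits


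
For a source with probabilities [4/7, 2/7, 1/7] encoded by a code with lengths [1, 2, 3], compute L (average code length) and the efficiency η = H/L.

Average length L = Σ p_i × l_i = 1.5714 bits
Entropy H = 1.3788 bits
Efficiency η = H/L × 100% = 87.74%


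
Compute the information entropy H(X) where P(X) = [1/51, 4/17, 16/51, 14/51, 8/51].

H(X) = -Σ p(x) log₂ p(x)
  -1/51 × log₂(1/51) = 0.1112
  -4/17 × log₂(4/17) = 0.4912
  -16/51 × log₂(16/51) = 0.5247
  -14/51 × log₂(14/51) = 0.5120
  -8/51 × log₂(8/51) = 0.4192
H(X) = 2.0583 bits


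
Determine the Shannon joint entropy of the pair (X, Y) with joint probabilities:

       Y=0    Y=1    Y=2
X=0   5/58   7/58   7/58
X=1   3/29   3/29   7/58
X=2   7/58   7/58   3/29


H(X,Y) = -Σ p(x,y) log₂ p(x,y)
  p(0,0)=5/58: -0.0862 × log₂(0.0862) = 0.3048
  p(0,1)=7/58: -0.1207 × log₂(0.1207) = 0.3682
  p(0,2)=7/58: -0.1207 × log₂(0.1207) = 0.3682
  p(1,0)=3/29: -0.1034 × log₂(0.1034) = 0.3386
  p(1,1)=3/29: -0.1034 × log₂(0.1034) = 0.3386
  p(1,2)=7/58: -0.1207 × log₂(0.1207) = 0.3682
  p(2,0)=7/58: -0.1207 × log₂(0.1207) = 0.3682
  p(2,1)=7/58: -0.1207 × log₂(0.1207) = 0.3682
  p(2,2)=3/29: -0.1034 × log₂(0.1034) = 0.3386
H(X,Y) = 3.1615 bits


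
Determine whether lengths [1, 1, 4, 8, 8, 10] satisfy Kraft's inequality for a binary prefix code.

Kraft inequality: Σ 2^(-l_i) ≤ 1 for prefix-free code
Calculating: 2^(-1) + 2^(-1) + 2^(-4) + 2^(-8) + 2^(-8) + 2^(-10)
= 0.5 + 0.5 + 0.0625 + 0.00390625 + 0.00390625 + 0.0009765625
= 1.0713
Since 1.0713 > 1, prefix-free code does not exist


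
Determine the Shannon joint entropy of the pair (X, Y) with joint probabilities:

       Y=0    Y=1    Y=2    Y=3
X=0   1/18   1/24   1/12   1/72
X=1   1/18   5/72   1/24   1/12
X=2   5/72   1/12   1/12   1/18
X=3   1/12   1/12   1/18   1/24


H(X,Y) = -Σ p(x,y) log₂ p(x,y)
  p(0,0)=1/18: -0.0556 × log₂(0.0556) = 0.2317
  p(0,1)=1/24: -0.0417 × log₂(0.0417) = 0.1910
  p(0,2)=1/12: -0.0833 × log₂(0.0833) = 0.2987
  p(0,3)=1/72: -0.0139 × log₂(0.0139) = 0.0857
  p(1,0)=1/18: -0.0556 × log₂(0.0556) = 0.2317
  p(1,1)=5/72: -0.0694 × log₂(0.0694) = 0.2672
  p(1,2)=1/24: -0.0417 × log₂(0.0417) = 0.1910
  p(1,3)=1/12: -0.0833 × log₂(0.0833) = 0.2987
  p(2,0)=5/72: -0.0694 × log₂(0.0694) = 0.2672
  p(2,1)=1/12: -0.0833 × log₂(0.0833) = 0.2987
  p(2,2)=1/12: -0.0833 × log₂(0.0833) = 0.2987
  p(2,3)=1/18: -0.0556 × log₂(0.0556) = 0.2317
  p(3,0)=1/12: -0.0833 × log₂(0.0833) = 0.2987
  p(3,1)=1/12: -0.0833 × log₂(0.0833) = 0.2987
  p(3,2)=1/18: -0.0556 × log₂(0.0556) = 0.2317
  p(3,3)=1/24: -0.0417 × log₂(0.0417) = 0.1910
H(X,Y) = 3.9124 bits


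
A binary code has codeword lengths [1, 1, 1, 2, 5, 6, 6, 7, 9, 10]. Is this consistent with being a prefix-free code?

Kraft inequality: Σ 2^(-l_i) ≤ 1 for prefix-free code
Calculating: 2^(-1) + 2^(-1) + 2^(-1) + 2^(-2) + 2^(-5) + 2^(-6) + 2^(-6) + 2^(-7) + 2^(-9) + 2^(-10)
= 0.5 + 0.5 + 0.5 + 0.25 + 0.03125 + 0.015625 + 0.015625 + 0.0078125 + 0.001953125 + 0.0009765625
= 1.8232
Since 1.8232 > 1, prefix-free code does not exist


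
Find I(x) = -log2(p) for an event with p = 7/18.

Information content I(x) = -log₂(p(x))
I = -log₂(7/18) = -log₂(0.3889)
I = 1.3626 bits


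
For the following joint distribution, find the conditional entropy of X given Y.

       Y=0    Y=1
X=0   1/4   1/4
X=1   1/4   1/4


H(X|Y) = Σ_y p(y) H(X|Y=y)
  p(Y=0) = 1/2, H(X|Y=0) = 1.0000
  p(Y=1) = 1/2, H(X|Y=1) = 1.0000
H(X|Y) = 0.5000×1.0000 + 0.5000×1.0000 = 1.0000 bits


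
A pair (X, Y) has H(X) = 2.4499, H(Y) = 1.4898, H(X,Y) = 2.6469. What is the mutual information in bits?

I(X;Y) = H(X) + H(Y) - H(X,Y)
I(X;Y) = 2.4499 + 1.4898 - 2.6469 = 1.2928 bits


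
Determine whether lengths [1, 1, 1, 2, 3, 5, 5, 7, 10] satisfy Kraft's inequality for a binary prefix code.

Kraft inequality: Σ 2^(-l_i) ≤ 1 for prefix-free code
Calculating: 2^(-1) + 2^(-1) + 2^(-1) + 2^(-2) + 2^(-3) + 2^(-5) + 2^(-5) + 2^(-7) + 2^(-10)
= 0.5 + 0.5 + 0.5 + 0.25 + 0.125 + 0.03125 + 0.03125 + 0.0078125 + 0.0009765625
= 1.9463
Since 1.9463 > 1, prefix-free code does not exist


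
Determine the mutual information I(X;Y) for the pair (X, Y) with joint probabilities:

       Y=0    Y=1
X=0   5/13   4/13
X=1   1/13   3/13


H(X) = 0.8905, H(Y) = 0.9957, H(X,Y) = 1.8262
I(X;Y) = H(X) + H(Y) - H(X,Y) = 0.0600 bits


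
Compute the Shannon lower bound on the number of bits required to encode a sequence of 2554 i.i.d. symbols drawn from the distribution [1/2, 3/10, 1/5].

Entropy H = 1.4855 bits/symbol
Minimum bits = H × n = 1.4855 × 2554
= 3793.90 bits


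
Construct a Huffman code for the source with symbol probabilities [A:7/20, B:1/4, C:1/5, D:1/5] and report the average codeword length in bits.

Huffman tree construction:
Combine smallest probabilities repeatedly
Resulting codes:
  A: 11 (length 2)
  B: 10 (length 2)
  C: 00 (length 2)
  D: 01 (length 2)
Average length = Σ p(s) × length(s) = 2.0000 bits


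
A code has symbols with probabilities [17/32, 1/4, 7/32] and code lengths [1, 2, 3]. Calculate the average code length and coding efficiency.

Average length L = Σ p_i × l_i = 1.6875 bits
Entropy H = 1.4644 bits
Efficiency η = H/L × 100% = 86.78%


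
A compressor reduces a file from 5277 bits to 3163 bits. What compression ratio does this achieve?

Compression ratio = Original / Compressed
= 5277 / 3163 = 1.67:1


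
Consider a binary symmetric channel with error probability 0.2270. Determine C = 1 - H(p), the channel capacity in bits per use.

For BSC with error probability p:
C = 1 - H(p) where H(p) is binary entropy
H(0.2270) = -0.2270 × log₂(0.2270) - 0.7730 × log₂(0.7730)
H(p) = 0.7727
C = 1 - 0.7727 = 0.2273 bits/use


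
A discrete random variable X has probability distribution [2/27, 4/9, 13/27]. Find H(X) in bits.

H(X) = -Σ p(x) log₂ p(x)
  -2/27 × log₂(2/27) = 0.2781
  -4/9 × log₂(4/9) = 0.5200
  -13/27 × log₂(13/27) = 0.5077
H(X) = 1.3058 bits


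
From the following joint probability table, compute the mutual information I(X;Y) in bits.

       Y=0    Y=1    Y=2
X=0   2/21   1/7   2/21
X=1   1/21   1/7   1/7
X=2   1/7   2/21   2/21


H(X) = 1.5850, H(Y) = 1.5751, H(X,Y) = 3.1057
I(X;Y) = H(X) + H(Y) - H(X,Y) = 0.0544 bits


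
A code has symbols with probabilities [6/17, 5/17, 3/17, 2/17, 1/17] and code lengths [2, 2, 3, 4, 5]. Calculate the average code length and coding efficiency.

Average length L = Σ p_i × l_i = 2.5882 bits
Entropy H = 2.0949 bits
Efficiency η = H/L × 100% = 80.94%


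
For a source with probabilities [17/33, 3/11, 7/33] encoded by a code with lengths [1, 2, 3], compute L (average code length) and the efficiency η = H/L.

Average length L = Σ p_i × l_i = 1.6970 bits
Entropy H = 1.4787 bits
Efficiency η = H/L × 100% = 87.14%


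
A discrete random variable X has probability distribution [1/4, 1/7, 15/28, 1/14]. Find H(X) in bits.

H(X) = -Σ p(x) log₂ p(x)
  -1/4 × log₂(1/4) = 0.5000
  -1/7 × log₂(1/7) = 0.4011
  -15/28 × log₂(15/28) = 0.4824
  -1/14 × log₂(1/14) = 0.2720
H(X) = 1.6554 bits


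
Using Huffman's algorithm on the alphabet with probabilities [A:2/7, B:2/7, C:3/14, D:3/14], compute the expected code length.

Huffman tree construction:
Combine smallest probabilities repeatedly
Resulting codes:
  A: 10 (length 2)
  B: 11 (length 2)
  C: 00 (length 2)
  D: 01 (length 2)
Average length = Σ p(s) × length(s) = 2.0000 bits


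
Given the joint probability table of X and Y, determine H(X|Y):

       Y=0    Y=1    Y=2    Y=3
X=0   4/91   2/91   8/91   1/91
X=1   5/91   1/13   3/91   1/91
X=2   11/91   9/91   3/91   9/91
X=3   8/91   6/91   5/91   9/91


H(X|Y) = Σ_y p(y) H(X|Y=y)
  p(Y=0) = 4/13, H(X|Y=0) = 1.8908
  p(Y=1) = 24/91, H(X|Y=1) = 1.8479
  p(Y=2) = 19/91, H(X|Y=2) = 1.8732
  p(Y=3) = 20/91, H(X|Y=3) = 1.4690
H(X|Y) = 0.3077×1.8908 + 0.2637×1.8479 + 0.2088×1.8732 + 0.2198×1.4690 = 1.7831 bits


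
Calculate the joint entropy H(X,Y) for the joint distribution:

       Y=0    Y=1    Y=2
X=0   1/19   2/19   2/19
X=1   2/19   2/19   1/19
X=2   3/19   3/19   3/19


H(X,Y) = -Σ p(x,y) log₂ p(x,y)
  p(0,0)=1/19: -0.0526 × log₂(0.0526) = 0.2236
  p(0,1)=2/19: -0.1053 × log₂(0.1053) = 0.3419
  p(0,2)=2/19: -0.1053 × log₂(0.1053) = 0.3419
  p(1,0)=2/19: -0.1053 × log₂(0.1053) = 0.3419
  p(1,1)=2/19: -0.1053 × log₂(0.1053) = 0.3419
  p(1,2)=1/19: -0.0526 × log₂(0.0526) = 0.2236
  p(2,0)=3/19: -0.1579 × log₂(0.1579) = 0.4205
  p(2,1)=3/19: -0.1579 × log₂(0.1579) = 0.4205
  p(2,2)=3/19: -0.1579 × log₂(0.1579) = 0.4205
H(X,Y) = 3.0761 bits


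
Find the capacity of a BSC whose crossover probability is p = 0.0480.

For BSC with error probability p:
C = 1 - H(p) where H(p) is binary entropy
H(0.0480) = -0.0480 × log₂(0.0480) - 0.9520 × log₂(0.9520)
H(p) = 0.2778
C = 1 - 0.2778 = 0.7222 bits/use


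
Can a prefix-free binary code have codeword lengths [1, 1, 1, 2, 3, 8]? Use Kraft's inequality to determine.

Kraft inequality: Σ 2^(-l_i) ≤ 1 for prefix-free code
Calculating: 2^(-1) + 2^(-1) + 2^(-1) + 2^(-2) + 2^(-3) + 2^(-8)
= 0.5 + 0.5 + 0.5 + 0.25 + 0.125 + 0.00390625
= 1.8789
Since 1.8789 > 1, prefix-free code does not exist


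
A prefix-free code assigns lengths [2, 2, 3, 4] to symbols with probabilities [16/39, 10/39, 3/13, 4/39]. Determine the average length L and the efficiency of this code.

Average length L = Σ p_i × l_i = 2.4359 bits
Entropy H = 1.8560 bits
Efficiency η = H/L × 100% = 76.19%


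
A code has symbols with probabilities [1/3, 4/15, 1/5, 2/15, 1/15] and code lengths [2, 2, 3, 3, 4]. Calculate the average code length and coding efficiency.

Average length L = Σ p_i × l_i = 2.4667 bits
Entropy H = 2.1493 bits
Efficiency η = H/L × 100% = 87.13%


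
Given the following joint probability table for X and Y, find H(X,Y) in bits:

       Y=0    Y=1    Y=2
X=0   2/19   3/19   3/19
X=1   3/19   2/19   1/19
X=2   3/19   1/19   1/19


H(X,Y) = -Σ p(x,y) log₂ p(x,y)
  p(0,0)=2/19: -0.1053 × log₂(0.1053) = 0.3419
  p(0,1)=3/19: -0.1579 × log₂(0.1579) = 0.4205
  p(0,2)=3/19: -0.1579 × log₂(0.1579) = 0.4205
  p(1,0)=3/19: -0.1579 × log₂(0.1579) = 0.4205
  p(1,1)=2/19: -0.1053 × log₂(0.1053) = 0.3419
  p(1,2)=1/19: -0.0526 × log₂(0.0526) = 0.2236
  p(2,0)=3/19: -0.1579 × log₂(0.1579) = 0.4205
  p(2,1)=1/19: -0.0526 × log₂(0.0526) = 0.2236
  p(2,2)=1/19: -0.0526 × log₂(0.0526) = 0.2236
H(X,Y) = 3.0364 bits


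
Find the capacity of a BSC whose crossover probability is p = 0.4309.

For BSC with error probability p:
C = 1 - H(p) where H(p) is binary entropy
H(0.4309) = -0.4309 × log₂(0.4309) - 0.5691 × log₂(0.5691)
H(p) = 0.9862
C = 1 - 0.9862 = 0.0138 bits/use


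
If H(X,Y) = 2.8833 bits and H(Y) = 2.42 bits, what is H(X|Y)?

Chain rule: H(X,Y) = H(X|Y) + H(Y)
H(X|Y) = H(X,Y) - H(Y) = 2.8833 - 2.42 = 0.4633 bits


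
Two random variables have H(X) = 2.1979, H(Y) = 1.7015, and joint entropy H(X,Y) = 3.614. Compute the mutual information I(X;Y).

I(X;Y) = H(X) + H(Y) - H(X,Y)
I(X;Y) = 2.1979 + 1.7015 - 3.614 = 0.2854 bits


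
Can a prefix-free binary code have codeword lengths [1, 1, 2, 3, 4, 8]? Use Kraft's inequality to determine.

Kraft inequality: Σ 2^(-l_i) ≤ 1 for prefix-free code
Calculating: 2^(-1) + 2^(-1) + 2^(-2) + 2^(-3) + 2^(-4) + 2^(-8)
= 0.5 + 0.5 + 0.25 + 0.125 + 0.0625 + 0.00390625
= 1.4414
Since 1.4414 > 1, prefix-free code does not exist


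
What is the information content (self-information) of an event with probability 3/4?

Information content I(x) = -log₂(p(x))
I = -log₂(3/4) = -log₂(0.7500)
I = 0.4150 bits


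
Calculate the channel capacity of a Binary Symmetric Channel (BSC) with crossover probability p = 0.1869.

For BSC with error probability p:
C = 1 - H(p) where H(p) is binary entropy
H(0.1869) = -0.1869 × log₂(0.1869) - 0.8131 × log₂(0.8131)
H(p) = 0.6949
C = 1 - 0.6949 = 0.3051 bits/use


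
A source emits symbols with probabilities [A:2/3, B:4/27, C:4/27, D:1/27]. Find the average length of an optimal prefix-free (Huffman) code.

Huffman tree construction:
Combine smallest probabilities repeatedly
Resulting codes:
  A: 1 (length 1)
  B: 011 (length 3)
  C: 00 (length 2)
  D: 010 (length 3)
Average length = Σ p(s) × length(s) = 1.5185 bits


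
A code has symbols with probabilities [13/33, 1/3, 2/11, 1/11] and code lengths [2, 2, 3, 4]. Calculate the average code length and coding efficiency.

Average length L = Σ p_i × l_i = 2.3636 bits
Entropy H = 1.8194 bits
Efficiency η = H/L × 100% = 76.98%


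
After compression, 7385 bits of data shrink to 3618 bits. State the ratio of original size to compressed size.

Compression ratio = Original / Compressed
= 7385 / 3618 = 2.04:1


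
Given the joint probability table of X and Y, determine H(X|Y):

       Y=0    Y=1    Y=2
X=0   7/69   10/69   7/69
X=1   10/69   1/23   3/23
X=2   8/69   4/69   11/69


H(X|Y) = Σ_y p(y) H(X|Y=y)
  p(Y=0) = 25/69, H(X|Y=0) = 1.5690
  p(Y=1) = 17/69, H(X|Y=1) = 1.3831
  p(Y=2) = 9/23, H(X|Y=2) = 1.5610
H(X|Y) = 0.3623×1.5690 + 0.2464×1.3831 + 0.3913×1.5610 = 1.5201 bits


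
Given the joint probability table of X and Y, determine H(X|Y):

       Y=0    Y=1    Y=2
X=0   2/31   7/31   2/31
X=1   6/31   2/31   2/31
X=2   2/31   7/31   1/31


H(X|Y) = Σ_y p(y) H(X|Y=y)
  p(Y=0) = 10/31, H(X|Y=0) = 1.3710
  p(Y=1) = 16/31, H(X|Y=1) = 1.4186
  p(Y=2) = 5/31, H(X|Y=2) = 1.5219
H(X|Y) = 0.3226×1.3710 + 0.5161×1.4186 + 0.1613×1.5219 = 1.4199 bits


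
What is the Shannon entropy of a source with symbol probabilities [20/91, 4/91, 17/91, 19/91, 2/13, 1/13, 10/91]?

H(X) = -Σ p(x) log₂ p(x)
  -20/91 × log₂(20/91) = 0.4804
  -4/91 × log₂(4/91) = 0.1981
  -17/91 × log₂(17/91) = 0.4521
  -19/91 × log₂(19/91) = 0.4718
  -2/13 × log₂(2/13) = 0.4155
  -1/13 × log₂(1/13) = 0.2846
  -10/91 × log₂(10/91) = 0.3501
H(X) = 2.6527 bits


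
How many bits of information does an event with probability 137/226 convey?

Information content I(x) = -log₂(p(x))
I = -log₂(137/226) = -log₂(0.6062)
I = 0.7221 bits


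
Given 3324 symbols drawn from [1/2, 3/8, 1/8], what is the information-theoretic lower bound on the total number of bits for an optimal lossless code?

Entropy H = 1.4056 bits/symbol
Minimum bits = H × n = 1.4056 × 3324
= 4672.34 bits
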